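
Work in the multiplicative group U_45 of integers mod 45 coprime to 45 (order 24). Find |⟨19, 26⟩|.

4

|⟨19⟩| = 2 and |⟨26⟩| = 2, so |H| is a multiple of lcm(2, 2) = 2 and divides |G| = 24.
Closing under the operation: H = {1, 19, 26, 44}, so |H| = 4.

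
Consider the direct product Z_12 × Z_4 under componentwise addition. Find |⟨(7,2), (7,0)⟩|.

|⟨(7,2)⟩| = 12 and |⟨(7,0)⟩| = 12, so |H| is a multiple of lcm(12, 12) = 12 and divides |G| = 48.
Closing under the operation: H = {(0,0), (0,2), (1,0), (1,2), (2,0), (2,2), (3,0), (3,2), (4,0), (4,2), (5,0), (5,2), (6,0), (6,2), (7,0), (7,2), (8,0), (8,2), (9,0), (9,2), (10,0), (10,2), (11,0), (11,2)}, so |H| = 24.

24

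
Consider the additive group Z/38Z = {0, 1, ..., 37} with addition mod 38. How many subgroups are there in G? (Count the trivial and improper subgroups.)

4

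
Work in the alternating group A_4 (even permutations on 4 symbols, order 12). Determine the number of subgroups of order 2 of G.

|G| = 12 and 2 | 12, so subgroups of order 2 are possible by Lagrange.
The subgroups of order 2 are: {e, (1 2)(3 4)}; {e, (1 3)(2 4)}; {e, (1 4)(2 3)}.
So G has 3 subgroups of order 2.

3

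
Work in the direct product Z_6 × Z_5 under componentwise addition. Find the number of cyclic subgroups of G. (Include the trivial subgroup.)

8

A cyclic subgroup of order d is generated by each of its φ(d) elements of order d, so the cyclic subgroups of order d number (#elements of order d)/φ(d).
Cyclic subgroups by order — order 1: 1; order 2: 1; order 3: 1; order 5: 1; order 6: 1; order 10: 1; order 15: 1; order 30: 1.
Total: 8.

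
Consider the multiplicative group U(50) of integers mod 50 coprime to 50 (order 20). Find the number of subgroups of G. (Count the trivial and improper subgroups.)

|G| = 20, so by Lagrange every subgroup order divides 20. Divisors: 1, 2, 4, 5, 10, 20.
Subgroups by order — order 1: 1; order 2: 1; order 4: 1; order 5: 1; order 10: 1; order 20: 1.
Total: 1 + 1 + 1 + 1 + 1 + 1 = 6.

6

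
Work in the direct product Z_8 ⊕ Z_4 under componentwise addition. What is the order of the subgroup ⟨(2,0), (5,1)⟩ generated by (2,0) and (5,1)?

16

|⟨(2,0)⟩| = 4 and |⟨(5,1)⟩| = 8, so |H| is a multiple of lcm(4, 8) = 8 and divides |G| = 32.
Closing under the operation: H = {(0,0), (0,2), (1,1), (1,3), (2,0), (2,2), (3,1), (3,3), (4,0), (4,2), (5,1), (5,3), (6,0), (6,2), (7,1), (7,3)}, so |H| = 16.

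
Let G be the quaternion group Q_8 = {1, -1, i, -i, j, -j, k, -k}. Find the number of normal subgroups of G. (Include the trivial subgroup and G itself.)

G has 6 subgroups. Checking conjugation-invariance by order — order 1: 1/1 normal; order 2: 1/1 normal; order 4: 3/3 normal; order 8: 1/1 normal.
Total normal subgroups: 6.

6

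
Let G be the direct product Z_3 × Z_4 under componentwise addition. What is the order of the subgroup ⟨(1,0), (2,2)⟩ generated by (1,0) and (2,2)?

6

|⟨(1,0)⟩| = 3 and |⟨(2,2)⟩| = 6, so |H| is a multiple of lcm(3, 6) = 6 and divides |G| = 12.
Closing under the operation: H = {(0,0), (0,2), (1,0), (1,2), (2,0), (2,2)}, so |H| = 6.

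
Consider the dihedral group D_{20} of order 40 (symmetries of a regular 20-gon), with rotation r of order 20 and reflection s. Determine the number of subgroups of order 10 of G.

5

|G| = 40 and 10 | 40, so subgroups of order 10 are possible by Lagrange.
The subgroups of order 10 are: {e, r^2, r^4, r^6, r^8, r^10, r^12, r^14, r^16, r^18}; {e, r^4, r^8, r^12, r^16, r^2s, r^6s, r^10s, r^14s, r^18s}; {e, r^4, r^8, r^12, r^16, r^3s, r^7s, r^11s, r^15s, r^19s}; {e, r^4, r^8, r^12, r^16, s, r^4s, r^8s, r^12s, r^16s}; … (5 in all).
So G has 5 subgroups of order 10.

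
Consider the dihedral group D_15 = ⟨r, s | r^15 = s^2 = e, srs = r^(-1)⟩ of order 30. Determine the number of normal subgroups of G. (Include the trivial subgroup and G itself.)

G has 28 subgroups. Checking conjugation-invariance by order — order 1: 1/1 normal; order 2: 0/15 normal; order 3: 1/1 normal; order 5: 1/1 normal; order 6: 0/5 normal; order 10: 0/3 normal; order 15: 1/1 normal; order 30: 1/1 normal.
Total normal subgroups: 5.

5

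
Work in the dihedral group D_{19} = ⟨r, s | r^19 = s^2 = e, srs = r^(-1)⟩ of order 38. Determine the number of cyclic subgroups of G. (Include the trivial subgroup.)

21

Each element a generates a cyclic subgroup ⟨a⟩; distinct elements may generate the same one (a cyclic group of order d has φ(d) generators).
Cyclic subgroups by order — order 1: 1; order 2: 19; order 19: 1.
Total: 21.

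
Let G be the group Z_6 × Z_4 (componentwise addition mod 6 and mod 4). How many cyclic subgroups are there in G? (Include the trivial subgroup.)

Group the elements of G by the cyclic subgroup they generate; each cyclic subgroup of order d accounts for φ(d) elements.
Cyclic subgroups by order — order 1: 1; order 2: 3; order 3: 1; order 4: 2; order 6: 3; order 12: 2.
Total: 12.

12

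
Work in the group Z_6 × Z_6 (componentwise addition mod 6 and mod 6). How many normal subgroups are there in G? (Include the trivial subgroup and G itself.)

30

G is abelian, so every subgroup is normal.
G has 30 subgroups in total, hence 30 normal subgroups.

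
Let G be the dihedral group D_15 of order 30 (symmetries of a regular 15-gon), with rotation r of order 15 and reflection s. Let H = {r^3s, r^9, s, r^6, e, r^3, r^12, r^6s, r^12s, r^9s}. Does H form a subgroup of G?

Yes

|H| = 10 divides |G| = 30, consistent with Lagrange.
H contains the identity, every element's inverse is in H, and H is closed under ·: it is a subgroup.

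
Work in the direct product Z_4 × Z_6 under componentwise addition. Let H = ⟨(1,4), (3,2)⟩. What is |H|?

|⟨(1,4)⟩| = 12 and |⟨(3,2)⟩| = 12, so |H| is a multiple of lcm(12, 12) = 12 and divides |G| = 24.
Closing under the operation: H = {(0,0), (0,2), (0,4), (1,0), (1,2), (1,4), (2,0), (2,2), (2,4), (3,0), (3,2), (3,4)}, so |H| = 12.

12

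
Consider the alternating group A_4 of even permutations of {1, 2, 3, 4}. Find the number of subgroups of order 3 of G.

4

|G| = 12 and 3 | 12, so subgroups of order 3 are possible by Lagrange.
The subgroups of order 3 are: {e, (1 2 3), (1 3 2)}; {e, (1 2 4), (1 4 2)}; {e, (1 3 4), (1 4 3)}; {e, (2 3 4), (2 4 3)}.
So G has 4 subgroups of order 3.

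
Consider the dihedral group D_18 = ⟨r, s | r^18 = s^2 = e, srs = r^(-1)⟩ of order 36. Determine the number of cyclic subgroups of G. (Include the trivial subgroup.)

24

Each element a generates a cyclic subgroup ⟨a⟩; distinct elements may generate the same one (a cyclic group of order d has φ(d) generators).
Cyclic subgroups by order — order 1: 1; order 2: 19; order 3: 1; order 6: 1; order 9: 1; order 18: 1.
Total: 24.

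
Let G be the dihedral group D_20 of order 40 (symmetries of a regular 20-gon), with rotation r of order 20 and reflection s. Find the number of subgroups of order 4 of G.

11

|G| = 40 and 4 | 40, so subgroups of order 4 are possible by Lagrange.
The subgroups of order 4 are: {e, r^10, s, r^10s}; {e, r^10, rs, r^11s}; {e, r^10, r^2s, r^12s}; {e, r^10, r^3s, r^13s}; … (11 in all).
So G has 11 subgroups of order 4.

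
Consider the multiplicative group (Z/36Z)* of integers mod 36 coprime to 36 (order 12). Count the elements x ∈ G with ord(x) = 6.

6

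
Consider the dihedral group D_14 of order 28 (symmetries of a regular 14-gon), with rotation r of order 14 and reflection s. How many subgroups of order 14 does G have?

|G| = 28 and 14 | 28, so subgroups of order 14 are possible by Lagrange.
The subgroups of order 14 are: {e, r, r^2, r^3, r^4, r^5, r^6, r^7, r^8, r^9, r^10, r^11, r^12, r^13}; {e, r^2, r^4, r^6, r^8, r^10, r^12, s, r^2s, r^4s, r^6s, r^8s, r^10s, r^12s}; {e, r^2, r^4, r^6, r^8, r^10, r^12, rs, r^3s, r^5s, r^7s, r^9s, r^11s, r^13s}.
So G has 3 subgroups of order 14.

3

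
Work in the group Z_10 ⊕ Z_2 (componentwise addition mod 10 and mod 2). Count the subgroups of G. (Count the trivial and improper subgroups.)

10

|G| = 20, so by Lagrange every subgroup order divides 20. Divisors: 1, 2, 4, 5, 10, 20.
Subgroups by order — order 1: 1; order 2: 3; order 4: 1; order 5: 1; order 10: 3; order 20: 1.
Total: 1 + 3 + 1 + 1 + 3 + 1 = 10.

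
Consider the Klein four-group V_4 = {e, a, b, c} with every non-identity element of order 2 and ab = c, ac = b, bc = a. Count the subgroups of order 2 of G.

3

|G| = 4 and 2 | 4, so subgroups of order 2 are possible by Lagrange.
The subgroups of order 2 are: {e, a}; {e, b}; {e, c}.
So G has 3 subgroups of order 2.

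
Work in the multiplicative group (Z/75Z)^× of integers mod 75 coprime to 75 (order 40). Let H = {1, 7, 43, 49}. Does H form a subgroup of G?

Yes

|H| = 4 divides |G| = 40, consistent with Lagrange.
H contains the identity, every element's inverse is in H, and H is closed under ·: it is a subgroup.
In fact H = ⟨43⟩.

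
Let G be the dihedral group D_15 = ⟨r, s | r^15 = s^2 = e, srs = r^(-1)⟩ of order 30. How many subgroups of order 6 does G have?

5

|G| = 30 and 6 | 30, so subgroups of order 6 are possible by Lagrange.
The subgroups of order 6 are: {e, r^5, r^10, s, r^5s, r^10s}; {e, r^5, r^10, rs, r^6s, r^11s}; {e, r^5, r^10, r^2s, r^7s, r^12s}; {e, r^5, r^10, r^3s, r^8s, r^13s}; … (5 in all).
So G has 5 subgroups of order 6.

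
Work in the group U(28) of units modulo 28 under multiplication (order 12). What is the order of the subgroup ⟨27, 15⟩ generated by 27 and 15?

4

|⟨27⟩| = 2 and |⟨15⟩| = 2, so |H| is a multiple of lcm(2, 2) = 2 and divides |G| = 12.
Closing under the operation: H = {1, 13, 15, 27}, so |H| = 4.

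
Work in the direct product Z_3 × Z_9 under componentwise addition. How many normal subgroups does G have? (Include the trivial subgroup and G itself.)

G is abelian, so every subgroup is normal.
G has 10 subgroups in total, hence 10 normal subgroups.

10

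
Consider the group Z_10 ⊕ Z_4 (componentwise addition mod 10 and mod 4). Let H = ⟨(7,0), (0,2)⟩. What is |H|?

20

|⟨(7,0)⟩| = 10 and |⟨(0,2)⟩| = 2, so |H| is a multiple of lcm(10, 2) = 10 and divides |G| = 40.
Closing under the operation: H = {(0,0), (0,2), (1,0), (1,2), (2,0), (2,2), (3,0), (3,2), (4,0), (4,2), (5,0), (5,2), (6,0), (6,2), (7,0), (7,2), (8,0), (8,2), (9,0), (9,2)}, so |H| = 20.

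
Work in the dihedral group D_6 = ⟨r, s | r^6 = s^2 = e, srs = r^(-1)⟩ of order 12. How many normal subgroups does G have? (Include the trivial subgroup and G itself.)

7

G has 16 subgroups. Checking conjugation-invariance by order — order 1: 1/1 normal; order 2: 1/7 normal; order 3: 1/1 normal; order 4: 0/3 normal; order 6: 3/3 normal; order 12: 1/1 normal.
Total normal subgroups: 7.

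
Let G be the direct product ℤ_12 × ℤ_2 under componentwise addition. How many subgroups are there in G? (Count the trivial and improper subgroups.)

16

|G| = 24, so by Lagrange every subgroup order divides 24. Divisors: 1, 2, 3, 4, 6, 8, 12, 24.
Subgroups by order — order 1: 1; order 2: 3; order 3: 1; order 4: 3; order 6: 3; order 8: 1; order 12: 3; order 24: 1.
Total: 1 + 3 + 1 + 3 + 3 + 1 + 3 + 1 = 16.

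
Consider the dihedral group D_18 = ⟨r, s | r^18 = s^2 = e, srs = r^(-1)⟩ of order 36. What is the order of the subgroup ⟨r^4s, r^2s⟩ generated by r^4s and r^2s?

18

|⟨r^4s⟩| = 2 and |⟨r^2s⟩| = 2, so |H| is a multiple of lcm(2, 2) = 2 and divides |G| = 36.
Closing under the operation: H = {e, r^2, r^4, r^6, r^8, r^10, r^12, r^14, r^16, s, r^2s, r^4s, r^6s, r^8s, r^10s, r^12s, r^14s, r^16s}, so |H| = 18.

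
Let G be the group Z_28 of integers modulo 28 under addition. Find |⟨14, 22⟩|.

14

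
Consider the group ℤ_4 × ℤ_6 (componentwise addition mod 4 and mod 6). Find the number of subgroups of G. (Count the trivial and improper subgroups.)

16

|G| = 24, so by Lagrange every subgroup order divides 24. Divisors: 1, 2, 3, 4, 6, 8, 12, 24.
Subgroups by order — order 1: 1; order 2: 3; order 3: 1; order 4: 3; order 6: 3; order 8: 1; order 12: 3; order 24: 1.
Total: 1 + 3 + 1 + 3 + 3 + 1 + 3 + 1 = 16.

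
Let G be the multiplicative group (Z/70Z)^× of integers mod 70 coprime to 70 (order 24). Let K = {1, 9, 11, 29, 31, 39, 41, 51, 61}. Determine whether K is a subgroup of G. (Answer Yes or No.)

|K| = 9 does not divide |G| = 24, so by Lagrange K is not a subgroup.

No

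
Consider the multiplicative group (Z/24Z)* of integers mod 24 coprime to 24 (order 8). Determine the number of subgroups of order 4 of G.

|G| = 8 and 4 | 8, so subgroups of order 4 are possible by Lagrange.
The subgroups of order 4 are: {1, 11, 13, 23}; {1, 11, 17, 19}; {1, 5, 7, 11}; {1, 5, 13, 17}; … (7 in all).
So G has 7 subgroups of order 4.

7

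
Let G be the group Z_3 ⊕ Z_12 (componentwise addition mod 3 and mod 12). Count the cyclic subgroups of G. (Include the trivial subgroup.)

Each element a generates a cyclic subgroup ⟨a⟩; distinct elements may generate the same one (a cyclic group of order d has φ(d) generators).
Cyclic subgroups by order — order 1: 1; order 2: 1; order 3: 4; order 4: 1; order 6: 4; order 12: 4.
Total: 15.

15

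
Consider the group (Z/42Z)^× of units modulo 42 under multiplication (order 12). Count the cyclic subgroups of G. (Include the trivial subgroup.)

A cyclic subgroup of order d is generated by each of its φ(d) elements of order d, so the cyclic subgroups of order d number (#elements of order d)/φ(d).
Cyclic subgroups by order — order 1: 1; order 2: 3; order 3: 1; order 6: 3.
Total: 8.

8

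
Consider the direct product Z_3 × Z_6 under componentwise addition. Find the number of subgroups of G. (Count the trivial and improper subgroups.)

12

|G| = 18, so by Lagrange every subgroup order divides 18. Divisors: 1, 2, 3, 6, 9, 18.
Subgroups by order — order 1: 1; order 2: 1; order 3: 4; order 6: 4; order 9: 1; order 18: 1.
Total: 1 + 1 + 4 + 4 + 1 + 1 = 12.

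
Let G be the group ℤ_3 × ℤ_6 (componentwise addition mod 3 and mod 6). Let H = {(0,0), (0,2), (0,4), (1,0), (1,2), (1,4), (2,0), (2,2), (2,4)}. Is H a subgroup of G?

Yes

|H| = 9 divides |G| = 18, consistent with Lagrange.
H contains the identity, every element's inverse is in H, and H is closed under +: it is a subgroup.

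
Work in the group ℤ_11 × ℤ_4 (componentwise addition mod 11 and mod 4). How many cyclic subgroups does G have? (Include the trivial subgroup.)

Group the elements of G by the cyclic subgroup they generate; each cyclic subgroup of order d accounts for φ(d) elements.
Cyclic subgroups by order — order 1: 1; order 2: 1; order 4: 1; order 11: 1; order 22: 1; order 44: 1.
Total: 6.

6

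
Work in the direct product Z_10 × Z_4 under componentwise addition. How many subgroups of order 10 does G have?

3

|G| = 40 and 10 | 40, so subgroups of order 10 are possible by Lagrange.
The subgroups of order 10 are: {(0,0), (0,2), (2,0), (2,2), (4,0), (4,2), (6,0), (6,2), (8,0), (8,2)}; {(0,0), (1,0), (2,0), (3,0), (4,0), (5,0), (6,0), (7,0), (8,0), (9,0)}; {(0,0), (1,2), (2,0), (3,2), (4,0), (5,2), (6,0), (7,2), (8,0), (9,2)}.
So G has 3 subgroups of order 10.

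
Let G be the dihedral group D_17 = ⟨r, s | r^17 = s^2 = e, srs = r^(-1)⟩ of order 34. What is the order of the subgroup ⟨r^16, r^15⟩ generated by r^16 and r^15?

|⟨r^16⟩| = 17 and |⟨r^15⟩| = 17, so |H| is a multiple of lcm(17, 17) = 17 and divides |G| = 34.
Closing under the operation: H = {e, r, r^2, r^3, r^4, r^5, r^6, r^7, r^8, r^9, r^10, r^11, r^12, r^13, r^14, r^15, r^16}, so |H| = 17.

17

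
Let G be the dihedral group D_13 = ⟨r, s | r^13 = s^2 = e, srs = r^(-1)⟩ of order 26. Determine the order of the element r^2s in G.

Computing powers of r^2s: the smallest k with (r^2s)^k = e is k = 2.

2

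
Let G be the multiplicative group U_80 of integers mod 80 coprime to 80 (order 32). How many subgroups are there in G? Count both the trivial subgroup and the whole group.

54

|G| = 32, so by Lagrange every subgroup order divides 32. Divisors: 1, 2, 4, 8, 16, 32.
Subgroups by order — order 1: 1; order 2: 7; order 4: 19; order 8: 19; order 16: 7; order 32: 1.
Total: 1 + 7 + 19 + 19 + 7 + 1 = 54.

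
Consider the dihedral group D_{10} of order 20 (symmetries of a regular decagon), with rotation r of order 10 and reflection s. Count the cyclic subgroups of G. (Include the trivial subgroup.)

Group the elements of G by the cyclic subgroup they generate; each cyclic subgroup of order d accounts for φ(d) elements.
Cyclic subgroups by order — order 1: 1; order 2: 11; order 5: 1; order 10: 1.
Total: 14.

14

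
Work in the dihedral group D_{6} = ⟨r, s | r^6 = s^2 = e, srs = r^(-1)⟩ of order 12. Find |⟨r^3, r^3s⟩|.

4

|⟨r^3⟩| = 2 and |⟨r^3s⟩| = 2, so |H| is a multiple of lcm(2, 2) = 2 and divides |G| = 12.
Closing under the operation: H = {e, r^3, s, r^3s}, so |H| = 4.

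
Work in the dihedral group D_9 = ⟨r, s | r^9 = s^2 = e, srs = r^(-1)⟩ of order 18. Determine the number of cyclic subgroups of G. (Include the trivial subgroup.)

12

A cyclic subgroup of order d is generated by each of its φ(d) elements of order d, so the cyclic subgroups of order d number (#elements of order d)/φ(d).
Cyclic subgroups by order — order 1: 1; order 2: 9; order 3: 1; order 9: 1.
Total: 12.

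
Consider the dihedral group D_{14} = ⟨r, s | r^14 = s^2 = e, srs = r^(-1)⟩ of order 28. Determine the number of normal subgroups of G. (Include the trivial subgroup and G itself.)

7

G has 28 subgroups. Checking conjugation-invariance by order — order 1: 1/1 normal; order 2: 1/15 normal; order 4: 0/7 normal; order 7: 1/1 normal; order 14: 3/3 normal; order 28: 1/1 normal.
Total normal subgroups: 7.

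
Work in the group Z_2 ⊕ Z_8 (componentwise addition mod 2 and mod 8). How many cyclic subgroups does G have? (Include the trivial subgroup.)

8

Each element a generates a cyclic subgroup ⟨a⟩; distinct elements may generate the same one (a cyclic group of order d has φ(d) generators).
Cyclic subgroups by order — order 1: 1; order 2: 3; order 4: 2; order 8: 2.
Total: 8.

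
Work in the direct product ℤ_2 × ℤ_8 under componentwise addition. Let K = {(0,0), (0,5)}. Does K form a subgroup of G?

(0,5) ∈ K but its inverse (0,3) ∉ K, so K is not a subgroup.

No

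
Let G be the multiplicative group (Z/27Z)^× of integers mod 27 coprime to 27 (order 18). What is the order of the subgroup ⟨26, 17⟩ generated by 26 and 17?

6

|⟨26⟩| = 2 and |⟨17⟩| = 6, so |H| is a multiple of lcm(2, 6) = 6 and divides |G| = 18.
Closing under the operation: H = {1, 8, 10, 17, 19, 26}, so |H| = 6.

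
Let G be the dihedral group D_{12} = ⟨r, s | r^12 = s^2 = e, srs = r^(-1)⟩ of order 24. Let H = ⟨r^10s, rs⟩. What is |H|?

|⟨r^10s⟩| = 2 and |⟨rs⟩| = 2, so |H| is a multiple of lcm(2, 2) = 2 and divides |G| = 24.
Closing under the operation: H = {e, r^3, r^6, r^9, rs, r^4s, r^7s, r^10s}, so |H| = 8.

8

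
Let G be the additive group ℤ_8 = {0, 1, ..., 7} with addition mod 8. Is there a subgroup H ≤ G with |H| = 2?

2 | 8. A subgroup of order 2 is {0, 4}.

Yes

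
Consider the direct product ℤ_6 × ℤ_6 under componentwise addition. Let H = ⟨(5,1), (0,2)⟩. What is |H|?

18

|⟨(5,1)⟩| = 6 and |⟨(0,2)⟩| = 3, so |H| is a multiple of lcm(6, 3) = 6 and divides |G| = 36.
Closing under the operation: H = {(0,0), (0,2), (0,4), (1,1), (1,3), (1,5), (2,0), (2,2), (2,4), (3,1), (3,3), (3,5), (4,0), (4,2), (4,4), (5,1), (5,3), (5,5)}, so |H| = 18.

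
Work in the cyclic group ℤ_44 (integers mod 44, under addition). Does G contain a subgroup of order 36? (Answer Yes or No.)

36 does not divide |G| = 44, so by Lagrange no subgroup of order 36 exists.

No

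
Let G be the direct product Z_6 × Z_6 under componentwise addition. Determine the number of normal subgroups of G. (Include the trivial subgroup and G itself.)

G is abelian, so every subgroup is normal.
G has 30 subgroups in total, hence 30 normal subgroups.

30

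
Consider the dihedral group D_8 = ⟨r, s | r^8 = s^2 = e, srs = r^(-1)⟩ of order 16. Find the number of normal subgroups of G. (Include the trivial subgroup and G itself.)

G has 19 subgroups. Checking conjugation-invariance by order — order 1: 1/1 normal; order 2: 1/9 normal; order 4: 1/5 normal; order 8: 3/3 normal; order 16: 1/1 normal.
Total normal subgroups: 7.

7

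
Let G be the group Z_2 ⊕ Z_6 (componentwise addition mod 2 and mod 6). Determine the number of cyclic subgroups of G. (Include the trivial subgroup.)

8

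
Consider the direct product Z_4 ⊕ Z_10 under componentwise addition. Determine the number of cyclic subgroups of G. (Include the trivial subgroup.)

Group the elements of G by the cyclic subgroup they generate; each cyclic subgroup of order d accounts for φ(d) elements.
Cyclic subgroups by order — order 1: 1; order 2: 3; order 4: 2; order 5: 1; order 10: 3; order 20: 2.
Total: 12.

12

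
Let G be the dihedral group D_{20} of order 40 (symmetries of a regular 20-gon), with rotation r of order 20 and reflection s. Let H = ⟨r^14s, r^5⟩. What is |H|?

|⟨r^14s⟩| = 2 and |⟨r^5⟩| = 4, so |H| is a multiple of lcm(2, 4) = 4 and divides |G| = 40.
Closing under the operation: H = {e, r^5, r^10, r^15, r^4s, r^9s, r^14s, r^19s}, so |H| = 8.

8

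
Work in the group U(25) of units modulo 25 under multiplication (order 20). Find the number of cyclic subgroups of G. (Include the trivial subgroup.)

Each element a generates a cyclic subgroup ⟨a⟩; distinct elements may generate the same one (a cyclic group of order d has φ(d) generators).
Cyclic subgroups by order — order 1: 1; order 2: 1; order 4: 1; order 5: 1; order 10: 1; order 20: 1.
Total: 6.

6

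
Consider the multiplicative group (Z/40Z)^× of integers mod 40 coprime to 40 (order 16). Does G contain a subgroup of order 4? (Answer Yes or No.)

4 | 16. A subgroup of order 4 is {1, 9, 11, 19}.

Yes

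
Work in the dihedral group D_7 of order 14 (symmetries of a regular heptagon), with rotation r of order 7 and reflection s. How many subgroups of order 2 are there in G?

7

|G| = 14 and 2 | 14, so subgroups of order 2 are possible by Lagrange.
The subgroups of order 2 are: {e, r^2s}; {e, r^3s}; {e, r^4s}; {e, r^5s}; … (7 in all).
So G has 7 subgroups of order 2.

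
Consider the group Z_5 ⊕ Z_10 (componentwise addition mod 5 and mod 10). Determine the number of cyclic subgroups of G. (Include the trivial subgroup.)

A cyclic subgroup of order d is generated by each of its φ(d) elements of order d, so the cyclic subgroups of order d number (#elements of order d)/φ(d).
Cyclic subgroups by order — order 1: 1; order 2: 1; order 5: 6; order 10: 6.
Total: 14.

14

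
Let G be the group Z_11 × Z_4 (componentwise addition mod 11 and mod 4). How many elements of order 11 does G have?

An element (a,b) has order lcm(ord(a), ord(b)); count pairs with lcm equal to 11.
Enumerating gives 10 such elements.

10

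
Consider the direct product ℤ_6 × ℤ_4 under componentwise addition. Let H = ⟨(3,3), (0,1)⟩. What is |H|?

8

|⟨(3,3)⟩| = 4 and |⟨(0,1)⟩| = 4, so |H| is a multiple of lcm(4, 4) = 4 and divides |G| = 24.
Closing under the operation: H = {(0,0), (0,1), (0,2), (0,3), (3,0), (3,1), (3,2), (3,3)}, so |H| = 8.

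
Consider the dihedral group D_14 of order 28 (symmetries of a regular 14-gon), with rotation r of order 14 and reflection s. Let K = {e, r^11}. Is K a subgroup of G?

r^11 ∈ K but its inverse r^3 ∉ K, so K is not a subgroup.

No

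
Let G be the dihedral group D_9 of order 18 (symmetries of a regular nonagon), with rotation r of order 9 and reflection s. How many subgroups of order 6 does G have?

|G| = 18 and 6 | 18, so subgroups of order 6 are possible by Lagrange.
The subgroups of order 6 are: {e, r^3, r^6, r^2s, r^5s, r^8s}; {e, r^3, r^6, s, r^3s, r^6s}; {e, r^3, r^6, rs, r^4s, r^7s}.
So G has 3 subgroups of order 6.

3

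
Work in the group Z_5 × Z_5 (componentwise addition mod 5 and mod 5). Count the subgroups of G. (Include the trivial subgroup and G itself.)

|G| = 25, so by Lagrange every subgroup order divides 25. Divisors: 1, 5, 25.
Subgroups by order — order 1: 1; order 5: 6; order 25: 1.
Total: 1 + 6 + 1 = 8.

8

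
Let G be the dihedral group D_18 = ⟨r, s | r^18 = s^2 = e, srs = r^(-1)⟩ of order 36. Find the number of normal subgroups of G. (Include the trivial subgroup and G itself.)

9

G has 45 subgroups. Checking conjugation-invariance by order — order 1: 1/1 normal; order 2: 1/19 normal; order 3: 1/1 normal; order 4: 0/9 normal; order 6: 1/7 normal; order 9: 1/1 normal; order 12: 0/3 normal; order 18: 3/3 normal; order 36: 1/1 normal.
Total normal subgroups: 9.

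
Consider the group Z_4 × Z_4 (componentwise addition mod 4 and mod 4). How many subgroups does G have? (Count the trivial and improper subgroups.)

15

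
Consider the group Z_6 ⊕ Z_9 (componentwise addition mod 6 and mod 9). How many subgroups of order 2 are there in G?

1

|G| = 54 and 2 | 54, so subgroups of order 2 are possible by Lagrange.
The subgroups of order 2 are: {(0,0), (3,0)}.
So G has 1 subgroup of order 2.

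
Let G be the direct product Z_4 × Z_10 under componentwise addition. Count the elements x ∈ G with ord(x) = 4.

4

An element (a,b) has order lcm(ord(a), ord(b)); count pairs with lcm equal to 4.
Enumerating gives 4 such elements.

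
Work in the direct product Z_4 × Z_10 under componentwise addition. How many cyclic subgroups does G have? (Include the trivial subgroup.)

Group the elements of G by the cyclic subgroup they generate; each cyclic subgroup of order d accounts for φ(d) elements.
Cyclic subgroups by order — order 1: 1; order 2: 3; order 4: 2; order 5: 1; order 10: 3; order 20: 2.
Total: 12.

12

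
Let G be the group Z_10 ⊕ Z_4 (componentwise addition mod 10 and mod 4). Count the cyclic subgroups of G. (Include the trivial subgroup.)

A cyclic subgroup of order d is generated by each of its φ(d) elements of order d, so the cyclic subgroups of order d number (#elements of order d)/φ(d).
Cyclic subgroups by order — order 1: 1; order 2: 3; order 4: 2; order 5: 1; order 10: 3; order 20: 2.
Total: 12.

12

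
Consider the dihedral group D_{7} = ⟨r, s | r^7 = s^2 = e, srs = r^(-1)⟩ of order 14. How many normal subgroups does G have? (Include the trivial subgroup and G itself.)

G has 10 subgroups. Checking conjugation-invariance by order — order 1: 1/1 normal; order 2: 0/7 normal; order 7: 1/1 normal; order 14: 1/1 normal.
Total normal subgroups: 3.

3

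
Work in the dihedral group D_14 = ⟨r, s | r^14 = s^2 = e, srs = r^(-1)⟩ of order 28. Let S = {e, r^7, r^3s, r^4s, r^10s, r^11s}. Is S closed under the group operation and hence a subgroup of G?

|S| = 6 does not divide |G| = 28, so by Lagrange S is not a subgroup.

No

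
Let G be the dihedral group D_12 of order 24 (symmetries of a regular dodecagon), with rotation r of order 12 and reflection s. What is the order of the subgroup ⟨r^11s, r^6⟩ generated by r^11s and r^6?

4

|⟨r^11s⟩| = 2 and |⟨r^6⟩| = 2, so |H| is a multiple of lcm(2, 2) = 2 and divides |G| = 24.
Closing under the operation: H = {e, r^6, r^5s, r^11s}, so |H| = 4.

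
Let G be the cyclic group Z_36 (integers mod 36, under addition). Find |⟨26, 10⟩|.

|⟨26⟩| = 18 and |⟨10⟩| = 18, so |H| is a multiple of lcm(18, 18) = 18 and divides |G| = 36.
Closing under the operation: H = {0, 2, 4, 6, 8, 10, 12, 14, 16, 18, 20, 22, 24, 26, 28, 30, 32, 34}, so |H| = 18.

18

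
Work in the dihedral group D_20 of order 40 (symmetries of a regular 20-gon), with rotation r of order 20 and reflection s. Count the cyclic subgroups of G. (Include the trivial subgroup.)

26

Group the elements of G by the cyclic subgroup they generate; each cyclic subgroup of order d accounts for φ(d) elements.
Cyclic subgroups by order — order 1: 1; order 2: 21; order 4: 1; order 5: 1; order 10: 1; order 20: 1.
Total: 26.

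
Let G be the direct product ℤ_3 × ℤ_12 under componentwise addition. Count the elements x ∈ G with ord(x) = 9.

0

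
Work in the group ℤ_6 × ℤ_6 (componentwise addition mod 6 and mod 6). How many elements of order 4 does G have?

An element (a,b) has order lcm(ord(a), ord(b)); count pairs with lcm equal to 4.
Enumerating gives 0 such elements.

0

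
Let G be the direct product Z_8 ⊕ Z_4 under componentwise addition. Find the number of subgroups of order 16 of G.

3

|G| = 32 and 16 | 32, so subgroups of order 16 are possible by Lagrange.
The subgroups of order 16 are: {(0,0), (0,1), (0,2), (0,3), (2,0), (2,1), (2,2), (2,3), (4,0), (4,1), (4,2), (4,3), (6,0), (6,1), (6,2), (6,3)}; {(0,0), (0,2), (1,0), (1,2), (2,0), (2,2), (3,0), (3,2), (4,0), (4,2), (5,0), (5,2), (6,0), (6,2), (7,0), (7,2)}; {(0,0), (0,2), (1,1), (1,3), (2,0), (2,2), (3,1), (3,3), (4,0), (4,2), (5,1), (5,3), (6,0), (6,2), (7,1), (7,3)}.
So G has 3 subgroups of order 16.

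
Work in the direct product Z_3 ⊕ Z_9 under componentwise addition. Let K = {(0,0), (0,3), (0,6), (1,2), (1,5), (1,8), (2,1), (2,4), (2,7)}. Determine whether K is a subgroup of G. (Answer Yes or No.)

|K| = 9 divides |G| = 27, consistent with Lagrange.
K contains the identity, every element's inverse is in K, and K is closed under +: it is a subgroup.
In fact K = ⟨(2,4)⟩.

Yes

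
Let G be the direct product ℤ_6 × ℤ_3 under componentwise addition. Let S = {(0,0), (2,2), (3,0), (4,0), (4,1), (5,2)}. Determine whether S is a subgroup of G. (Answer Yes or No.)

(5,2) ∈ S but its inverse (1,1) ∉ S, so S is not a subgroup.

No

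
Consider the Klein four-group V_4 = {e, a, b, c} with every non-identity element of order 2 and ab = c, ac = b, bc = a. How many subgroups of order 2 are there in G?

|G| = 4 and 2 | 4, so subgroups of order 2 are possible by Lagrange.
The subgroups of order 2 are: {e, a}; {e, b}; {e, c}.
So G has 3 subgroups of order 2.

3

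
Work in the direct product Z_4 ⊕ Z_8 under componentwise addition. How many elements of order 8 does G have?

16

An element (a,b) has order lcm(ord(a), ord(b)); count pairs with lcm equal to 8.
Enumerating gives 16 such elements.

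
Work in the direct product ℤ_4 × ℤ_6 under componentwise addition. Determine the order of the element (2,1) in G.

6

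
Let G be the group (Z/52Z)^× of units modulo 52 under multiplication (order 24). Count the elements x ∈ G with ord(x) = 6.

6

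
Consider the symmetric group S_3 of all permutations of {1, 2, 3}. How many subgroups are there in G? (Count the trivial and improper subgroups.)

|G| = 6, so by Lagrange every subgroup order divides 6. Divisors: 1, 2, 3, 6.
Subgroups by order — order 1: 1; order 2: 3; order 3: 1; order 6: 1.
Total: 1 + 3 + 1 + 1 = 6.

6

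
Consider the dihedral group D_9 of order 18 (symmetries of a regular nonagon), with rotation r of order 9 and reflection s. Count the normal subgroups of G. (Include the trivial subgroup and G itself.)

G has 16 subgroups. Checking conjugation-invariance by order — order 1: 1/1 normal; order 2: 0/9 normal; order 3: 1/1 normal; order 6: 0/3 normal; order 9: 1/1 normal; order 18: 1/1 normal.
Total normal subgroups: 4.

4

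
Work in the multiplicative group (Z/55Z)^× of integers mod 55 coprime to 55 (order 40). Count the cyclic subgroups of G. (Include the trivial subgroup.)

12

Each element a generates a cyclic subgroup ⟨a⟩; distinct elements may generate the same one (a cyclic group of order d has φ(d) generators).
Cyclic subgroups by order — order 1: 1; order 2: 3; order 4: 2; order 5: 1; order 10: 3; order 20: 2.
Total: 12.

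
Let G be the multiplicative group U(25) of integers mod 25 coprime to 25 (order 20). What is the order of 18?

Compute successive powers of 18 mod 25: 18, 24, 7, 1; 18^4 ≡ 1 (mod 25).
So |⟨18⟩| = 4.

4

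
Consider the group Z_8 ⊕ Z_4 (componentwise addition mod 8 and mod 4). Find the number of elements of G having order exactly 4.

12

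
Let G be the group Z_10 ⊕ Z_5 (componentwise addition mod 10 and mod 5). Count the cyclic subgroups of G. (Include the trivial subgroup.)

Each element a generates a cyclic subgroup ⟨a⟩; distinct elements may generate the same one (a cyclic group of order d has φ(d) generators).
Cyclic subgroups by order — order 1: 1; order 2: 1; order 5: 6; order 10: 6.
Total: 14.

14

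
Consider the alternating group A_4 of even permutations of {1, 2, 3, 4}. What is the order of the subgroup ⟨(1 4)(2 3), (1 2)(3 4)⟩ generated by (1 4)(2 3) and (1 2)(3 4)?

4

|⟨(1 4)(2 3)⟩| = 2 and |⟨(1 2)(3 4)⟩| = 2, so |H| is a multiple of lcm(2, 2) = 2 and divides |G| = 12.
Closing under the operation: H = {e, (1 2)(3 4), (1 3)(2 4), (1 4)(2 3)}, so |H| = 4.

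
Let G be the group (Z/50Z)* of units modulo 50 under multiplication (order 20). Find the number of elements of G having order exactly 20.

8

The elements of order 20 are: 3, 13, 17, 23, 27, 33, 37, 47.
That's 8.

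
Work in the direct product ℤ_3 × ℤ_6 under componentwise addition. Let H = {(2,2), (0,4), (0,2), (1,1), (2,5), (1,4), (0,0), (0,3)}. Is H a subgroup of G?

No

|H| = 8 does not divide |G| = 18, so by Lagrange H is not a subgroup.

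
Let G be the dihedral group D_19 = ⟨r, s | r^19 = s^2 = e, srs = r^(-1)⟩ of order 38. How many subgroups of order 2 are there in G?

19

|G| = 38 and 2 | 38, so subgroups of order 2 are possible by Lagrange.
The subgroups of order 2 are: {e, r^10s}; {e, r^11s}; {e, r^12s}; {e, r^13s}; … (19 in all).
So G has 19 subgroups of order 2.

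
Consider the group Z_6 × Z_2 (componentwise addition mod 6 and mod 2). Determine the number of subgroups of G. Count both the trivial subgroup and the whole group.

|G| = 12, so by Lagrange every subgroup order divides 12. Divisors: 1, 2, 3, 4, 6, 12.
Subgroups by order — order 1: 1; order 2: 3; order 3: 1; order 4: 1; order 6: 3; order 12: 1.
Total: 1 + 3 + 1 + 1 + 3 + 1 = 10.

10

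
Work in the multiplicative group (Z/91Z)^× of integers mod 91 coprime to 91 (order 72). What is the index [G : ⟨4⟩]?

|⟨4⟩| = 6 and |G| = 72.
By Lagrange, [G : H] = |G|/|H| = 72/6 = 12.

12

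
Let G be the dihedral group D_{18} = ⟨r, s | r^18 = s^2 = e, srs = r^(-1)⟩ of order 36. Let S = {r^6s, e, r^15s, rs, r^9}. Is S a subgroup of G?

No

|S| = 5 does not divide |G| = 36, so by Lagrange S is not a subgroup.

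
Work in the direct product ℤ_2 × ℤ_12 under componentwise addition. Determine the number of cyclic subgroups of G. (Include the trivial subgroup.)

A cyclic subgroup of order d is generated by each of its φ(d) elements of order d, so the cyclic subgroups of order d number (#elements of order d)/φ(d).
Cyclic subgroups by order — order 1: 1; order 2: 3; order 3: 1; order 4: 2; order 6: 3; order 12: 2.
Total: 12.

12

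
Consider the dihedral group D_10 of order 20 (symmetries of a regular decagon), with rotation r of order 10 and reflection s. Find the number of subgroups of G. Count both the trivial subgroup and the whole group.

22

|G| = 20, so by Lagrange every subgroup order divides 20. Divisors: 1, 2, 4, 5, 10, 20.
Subgroups by order — order 1: 1; order 2: 11; order 4: 5; order 5: 1; order 10: 3; order 20: 1.
Total: 1 + 11 + 5 + 1 + 3 + 1 = 22.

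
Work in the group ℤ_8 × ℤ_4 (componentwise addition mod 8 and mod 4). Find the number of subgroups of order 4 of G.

|G| = 32 and 4 | 32, so subgroups of order 4 are possible by Lagrange.
The subgroups of order 4 are: {(0,0), (0,1), (0,2), (0,3)}; {(0,0), (0,2), (4,0), (4,2)}; {(0,0), (0,2), (4,1), (4,3)}; {(0,0), (2,0), (4,0), (6,0)}; … (7 in all).
So G has 7 subgroups of order 4.

7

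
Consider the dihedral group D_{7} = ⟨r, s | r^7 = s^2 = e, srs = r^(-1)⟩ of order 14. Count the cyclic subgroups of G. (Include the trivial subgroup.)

9

Group the elements of G by the cyclic subgroup they generate; each cyclic subgroup of order d accounts for φ(d) elements.
Cyclic subgroups by order — order 1: 1; order 2: 7; order 7: 1.
Total: 9.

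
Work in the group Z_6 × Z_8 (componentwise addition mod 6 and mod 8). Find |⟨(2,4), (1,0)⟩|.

12

|⟨(2,4)⟩| = 6 and |⟨(1,0)⟩| = 6, so |H| is a multiple of lcm(6, 6) = 6 and divides |G| = 48.
Closing under the operation: H = {(0,0), (0,4), (1,0), (1,4), (2,0), (2,4), (3,0), (3,4), (4,0), (4,4), (5,0), (5,4)}, so |H| = 12.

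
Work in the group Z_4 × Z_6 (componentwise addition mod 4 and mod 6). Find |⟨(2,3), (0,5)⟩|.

|⟨(2,3)⟩| = 2 and |⟨(0,5)⟩| = 6, so |H| is a multiple of lcm(2, 6) = 6 and divides |G| = 24.
Closing under the operation: H = {(0,0), (0,1), (0,2), (0,3), (0,4), (0,5), (2,0), (2,1), (2,2), (2,3), (2,4), (2,5)}, so |H| = 12.

12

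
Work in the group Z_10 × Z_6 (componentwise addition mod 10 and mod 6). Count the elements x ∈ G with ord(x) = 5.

4

An element (a,b) has order lcm(ord(a), ord(b)); count pairs with lcm equal to 5.
Enumerating gives 4 such elements.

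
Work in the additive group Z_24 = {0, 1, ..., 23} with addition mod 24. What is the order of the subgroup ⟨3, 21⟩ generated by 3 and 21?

|⟨3⟩| = 8 and |⟨21⟩| = 8, so |H| is a multiple of lcm(8, 8) = 8 and divides |G| = 24.
Closing under the operation: H = {0, 3, 6, 9, 12, 15, 18, 21}, so |H| = 8.

8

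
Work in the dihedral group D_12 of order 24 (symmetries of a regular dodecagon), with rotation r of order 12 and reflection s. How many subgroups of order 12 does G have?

3

|G| = 24 and 12 | 24, so subgroups of order 12 are possible by Lagrange.
The subgroups of order 12 are: {e, r, r^2, r^3, r^4, r^5, r^6, r^7, r^8, r^9, r^10, r^11}; {e, r^2, r^4, r^6, r^8, r^10, s, r^2s, r^4s, r^6s, r^8s, r^10s}; {e, r^2, r^4, r^6, r^8, r^10, rs, r^3s, r^5s, r^7s, r^9s, r^11s}.
So G has 3 subgroups of order 12.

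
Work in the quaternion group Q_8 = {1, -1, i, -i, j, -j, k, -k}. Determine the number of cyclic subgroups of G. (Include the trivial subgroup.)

5

Each element a generates a cyclic subgroup ⟨a⟩; distinct elements may generate the same one (a cyclic group of order d has φ(d) generators).
Cyclic subgroups by order — order 1: 1; order 2: 1; order 4: 3.
Total: 5.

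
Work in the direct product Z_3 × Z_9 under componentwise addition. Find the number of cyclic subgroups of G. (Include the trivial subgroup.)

A cyclic subgroup of order d is generated by each of its φ(d) elements of order d, so the cyclic subgroups of order d number (#elements of order d)/φ(d).
Cyclic subgroups by order — order 1: 1; order 3: 4; order 9: 3.
Total: 8.

8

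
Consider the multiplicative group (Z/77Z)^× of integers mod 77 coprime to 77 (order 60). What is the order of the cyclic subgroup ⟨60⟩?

15

Compute successive powers of 60 mod 77: 60, 58, 15, 53, 23, 71, 25, 37, …; 60^15 ≡ 1 (mod 77).
So |⟨60⟩| = 15.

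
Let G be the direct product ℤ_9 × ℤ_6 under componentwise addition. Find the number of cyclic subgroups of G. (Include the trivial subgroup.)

16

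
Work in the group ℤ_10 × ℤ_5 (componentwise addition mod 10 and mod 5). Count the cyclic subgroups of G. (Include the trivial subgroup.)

14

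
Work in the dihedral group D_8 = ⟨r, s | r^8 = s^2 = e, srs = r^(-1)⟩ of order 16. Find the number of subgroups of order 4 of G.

|G| = 16 and 4 | 16, so subgroups of order 4 are possible by Lagrange.
The subgroups of order 4 are: {e, r^2, r^4, r^6}; {e, r^4, r^2s, r^6s}; {e, r^4, r^3s, r^7s}; {e, r^4, s, r^4s}; … (5 in all).
So G has 5 subgroups of order 4.

5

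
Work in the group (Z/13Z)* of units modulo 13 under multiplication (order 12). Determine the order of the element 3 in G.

3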